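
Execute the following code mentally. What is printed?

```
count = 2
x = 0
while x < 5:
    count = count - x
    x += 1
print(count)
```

-8

x=0: count = 2-0 = 2
x=1: count = 2-1 = 1
x=2: count = 1-2 = -1
x=3: count = (-1)-3 = -4
x=4: count = (-4)-4 = -8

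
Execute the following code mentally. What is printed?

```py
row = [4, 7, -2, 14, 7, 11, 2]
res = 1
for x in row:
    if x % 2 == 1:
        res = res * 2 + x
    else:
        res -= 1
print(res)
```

x=4: not odd, res = 1-1 = 0
x=7: odd, res = 0*2+7 = 7
x=-2: not odd, res = 7-1 = 6
x=14: not odd, res = 6-1 = 5
x=7: odd, res = 5*2+7 = 17
x=11: odd, res = 17*2+11 = 45
x=2: not odd, res = 45-1 = 44

44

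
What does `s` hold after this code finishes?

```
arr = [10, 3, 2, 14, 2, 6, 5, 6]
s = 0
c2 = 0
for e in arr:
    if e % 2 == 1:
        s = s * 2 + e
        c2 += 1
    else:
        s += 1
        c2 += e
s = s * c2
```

1008

e=10: not odd, s = 0+1 = 1; c2=10
e=3: odd, s = 1*2+3 = 5; c2=11
e=2: not odd, s = 5+1 = 6; c2=13
e=14: not odd, s = 6+1 = 7; c2=27
e=2: not odd, s = 7+1 = 8; c2=29
e=6: not odd, s = 8+1 = 9; c2=35
e=5: odd, s = 9*2+5 = 23; c2=36
e=6: not odd, s = 23+1 = 24; c2=42
s*c2 = 24*42 = 1008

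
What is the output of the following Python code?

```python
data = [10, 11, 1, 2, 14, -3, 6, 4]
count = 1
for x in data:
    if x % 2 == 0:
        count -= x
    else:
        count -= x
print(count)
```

x=10: even, count = 1-10 = -9
x=11: not even, count = (-9)-11 = -20
x=1: not even, count = (-20)-1 = -21
x=2: even, count = (-21)-2 = -23
x=14: even, count = (-23)-14 = -37
x=-3: not even, count = (-37)-(-3) = -34
x=6: even, count = (-34)-6 = -40
x=4: even, count = (-40)-4 = -44

-44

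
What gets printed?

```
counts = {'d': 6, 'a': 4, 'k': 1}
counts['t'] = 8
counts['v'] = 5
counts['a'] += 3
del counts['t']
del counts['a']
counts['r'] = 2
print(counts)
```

{'d': 6, 'k': 1, 'v': 5, 'r': 2}

counts['t'] = 8 → {'d': 6, 'a': 4, 'k': 1, 't': 8}
counts['v'] = 5 → {'d': 6, 'a': 4, 'k': 1, 't': 8, 'v': 5}
counts['a'] = 4+3 = 7 → {'d': 6, 'a': 7, 'k': 1, 't': 8, 'v': 5}
del 't' → {'d': 6, 'a': 7, 'k': 1, 'v': 5}
del 'a' → {'d': 6, 'k': 1, 'v': 5}
counts['r'] = 2 → {'d': 6, 'k': 1, 'v': 5, 'r': 2}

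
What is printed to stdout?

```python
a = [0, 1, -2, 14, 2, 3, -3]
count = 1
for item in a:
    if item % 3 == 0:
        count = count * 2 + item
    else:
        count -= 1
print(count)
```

item=0: %3==0, count = 1*2+0 = 2
item=1: not %3==0, count = 2-1 = 1
item=-2: not %3==0, count = 1-1 = 0
item=14: not %3==0, count = 0-1 = -1
item=2: not %3==0, count = (-1)-1 = -2
item=3: %3==0, count = (-2)*2+3 = -1
item=-3: %3==0, count = (-1)*2+(-3) = -5

-5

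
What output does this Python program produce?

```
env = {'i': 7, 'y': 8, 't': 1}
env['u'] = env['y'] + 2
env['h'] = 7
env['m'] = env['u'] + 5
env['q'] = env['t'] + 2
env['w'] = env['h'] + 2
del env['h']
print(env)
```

env['u'] = env['y']+2 = 10 → {'i': 7, 'y': 8, 't': 1, 'u': 10}
env['h'] = 7 → {'i': 7, 'y': 8, 't': 1, 'u': 10, 'h': 7}
env['m'] = env['u']+5 = 15 → {'i': 7, 'y': 8, 't': 1, 'u': 10, 'h': 7, 'm': 15}
env['q'] = env['t']+2 = 3 → {'i': 7, 'y': 8, 't': 1, 'u': 10, 'h': 7, 'm': 15, 'q': 3}
env['w'] = env['h']+2 = 9 → {'i': 7, 'y': 8, 't': 1, 'u': 10, 'h': 7, 'm': 15, 'q': 3, 'w': 9}
del 'h' → {'i': 7, 'y': 8, 't': 1, 'u': 10, 'm': 15, 'q': 3, 'w': 9}

{'i': 7, 'y': 8, 't': 1, 'u': 10, 'm': 15, 'q': 3, 'w': 9}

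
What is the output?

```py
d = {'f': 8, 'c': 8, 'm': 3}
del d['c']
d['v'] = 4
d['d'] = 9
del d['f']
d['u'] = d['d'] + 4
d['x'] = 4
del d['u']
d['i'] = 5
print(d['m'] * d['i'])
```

del 'c' → {'f': 8, 'm': 3}
d['v'] = 4 → {'f': 8, 'm': 3, 'v': 4}
d['d'] = 9 → {'f': 8, 'm': 3, 'v': 4, 'd': 9}
del 'f' → {'m': 3, 'v': 4, 'd': 9}
d['u'] = d['d']+4 = 13 → {'m': 3, 'v': 4, 'd': 9, 'u': 13}
d['x'] = 4 → {'m': 3, 'v': 4, 'd': 9, 'u': 13, 'x': 4}
del 'u' → {'m': 3, 'v': 4, 'd': 9, 'x': 4}
d['i'] = 5 → {'m': 3, 'v': 4, 'd': 9, 'x': 4, 'i': 5}
d['m']*d['i'] = 3*5 = 15

15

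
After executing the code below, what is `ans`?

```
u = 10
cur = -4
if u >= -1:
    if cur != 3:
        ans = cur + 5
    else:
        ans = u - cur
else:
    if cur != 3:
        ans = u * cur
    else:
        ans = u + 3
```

1

u=10, cur=-4
u >= -1 is True; cur != 3 is True
→ ans = cur + 5 = 1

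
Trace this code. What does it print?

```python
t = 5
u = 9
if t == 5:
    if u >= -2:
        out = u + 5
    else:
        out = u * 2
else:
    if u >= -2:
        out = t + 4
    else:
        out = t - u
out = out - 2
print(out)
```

t=5, u=9
t == 5 is True; u >= -2 is True
→ out = u + 5 = 14
out = 14-2 = 12

12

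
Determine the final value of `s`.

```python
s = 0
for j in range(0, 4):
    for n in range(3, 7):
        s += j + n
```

96

j=0,n=3: s = 0+3 = 3
j=0,n=4: s = 3+4 = 7
j=0,n=5: s = 7+5 = 12
j=0,n=6: s = 12+6 = 18
j=1,n=3: s = 18+4 = 22
j=1,n=4: s = 22+5 = 27
j=1,n=5: s = 27+6 = 33
j=1,n=6: s = 33+7 = 40
j=2,n=3: s = 40+5 = 45
j=2,n=4: s = 45+6 = 51
j=2,n=5: s = 51+7 = 58
j=2,n=6: s = 58+8 = 66
j=3,n=3: s = 66+6 = 72
j=3,n=4: s = 72+7 = 79
j=3,n=5: s = 79+8 = 87
j=3,n=6: s = 87+9 = 96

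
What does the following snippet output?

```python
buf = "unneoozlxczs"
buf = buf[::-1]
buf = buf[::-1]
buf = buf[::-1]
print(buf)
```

szcxlzooennu

reverse → 'szcxlzooennu'
reverse → 'unneoozlxczs'
reverse → 'szcxlzooennu'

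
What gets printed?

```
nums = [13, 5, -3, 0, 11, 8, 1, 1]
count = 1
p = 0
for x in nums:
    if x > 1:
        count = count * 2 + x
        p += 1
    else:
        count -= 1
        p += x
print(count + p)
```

x=13: >1, count = 1*2+13 = 15; p=1
x=5: >1, count = 15*2+5 = 35; p=2
x=-3: not >1, count = 35-1 = 34; p=-1
x=0: not >1, count = 34-1 = 33; p=-1
x=11: >1, count = 33*2+11 = 77; p=0
x=8: >1, count = 77*2+8 = 162; p=1
x=1: not >1, count = 162-1 = 161; p=2
x=1: not >1, count = 161-1 = 160; p=3
count+p = 160+3 = 163

163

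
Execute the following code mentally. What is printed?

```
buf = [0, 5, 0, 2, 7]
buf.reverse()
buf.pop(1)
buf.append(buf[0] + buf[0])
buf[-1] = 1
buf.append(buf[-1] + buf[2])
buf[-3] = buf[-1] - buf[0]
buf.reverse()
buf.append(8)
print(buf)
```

[6, 1, -1, 5, 0, 7, 8]

reverse → [7, 2, 0, 5, 0]
pop(1) removes 2 → [7, 0, 5, 0]
append buf[0]+buf[0] = 7+7 = 14 → [7, 0, 5, 0, 14]
buf[-1] = 1 → [7, 0, 5, 0, 1]
append buf[-1]+buf[2] = 1+5 = 6 → [7, 0, 5, 0, 1, 6]
buf[-3] = buf[-1]-buf[0] = 6-7 = -1 → [7, 0, 5, -1, 1, 6]
reverse → [6, 1, -1, 5, 0, 7]
append 8 → [6, 1, -1, 5, 0, 7, 8]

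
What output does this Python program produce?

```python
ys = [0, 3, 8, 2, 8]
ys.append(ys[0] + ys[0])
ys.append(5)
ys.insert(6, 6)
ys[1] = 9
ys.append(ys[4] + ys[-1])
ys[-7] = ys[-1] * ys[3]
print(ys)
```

[0, 9, 26, 2, 8, 0, 6, 5, 13]

append ys[0]+ys[0] = 0+0 = 0 → [0, 3, 8, 2, 8, 0]
append 5 → [0, 3, 8, 2, 8, 0, 5]
insert 6 at 6 → [0, 3, 8, 2, 8, 0, 6, 5]
ys[1] = 9 → [0, 9, 8, 2, 8, 0, 6, 5]
append ys[4]+ys[-1] = 8+5 = 13 → [0, 9, 8, 2, 8, 0, 6, 5, 13]
ys[-7] = ys[-1]*ys[3] = 13*2 = 26 → [0, 9, 26, 2, 8, 0, 6, 5, 13]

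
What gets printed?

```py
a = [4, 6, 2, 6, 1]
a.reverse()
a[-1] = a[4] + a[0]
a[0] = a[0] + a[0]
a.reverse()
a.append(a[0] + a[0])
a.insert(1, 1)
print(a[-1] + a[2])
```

16

reverse → [1, 6, 2, 6, 4]
a[-1] = a[4]+a[0] = 4+1 = 5 → [1, 6, 2, 6, 5]
a[0] = a[0]+a[0] = 1+1 = 2 → [2, 6, 2, 6, 5]
reverse → [5, 6, 2, 6, 2]
append a[0]+a[0] = 5+5 = 10 → [5, 6, 2, 6, 2, 10]
insert 1 at 1 → [5, 1, 6, 2, 6, 2, 10]
a[-1]+a[2] = 10+6 = 16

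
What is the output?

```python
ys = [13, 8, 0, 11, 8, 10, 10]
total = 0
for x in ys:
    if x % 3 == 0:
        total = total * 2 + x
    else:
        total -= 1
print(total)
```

-8

x=13: not %3==0, total = 0-1 = -1
x=8: not %3==0, total = (-1)-1 = -2
x=0: %3==0, total = (-2)*2+0 = -4
x=11: not %3==0, total = (-4)-1 = -5
x=8: not %3==0, total = (-5)-1 = -6
x=10: not %3==0, total = (-6)-1 = -7
x=10: not %3==0, total = (-7)-1 = -8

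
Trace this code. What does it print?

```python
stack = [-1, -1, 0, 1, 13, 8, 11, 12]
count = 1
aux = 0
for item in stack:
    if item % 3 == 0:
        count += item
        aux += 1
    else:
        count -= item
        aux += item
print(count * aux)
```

item=-1: not %3==0, count = 1-(-1) = 2; aux=-1
item=-1: not %3==0, count = 2-(-1) = 3; aux=-2
item=0: %3==0, count = 3+0 = 3; aux=-1
item=1: not %3==0, count = 3-1 = 2; aux=0
item=13: not %3==0, count = 2-13 = -11; aux=13
item=8: not %3==0, count = (-11)-8 = -19; aux=21
item=11: not %3==0, count = (-19)-11 = -30; aux=32
item=12: %3==0, count = (-30)+12 = -18; aux=33
count*aux = (-18)*33 = -594

-594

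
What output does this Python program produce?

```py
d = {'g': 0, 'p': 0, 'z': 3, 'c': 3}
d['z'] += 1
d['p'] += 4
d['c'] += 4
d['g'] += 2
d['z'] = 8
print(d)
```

{'g': 2, 'p': 4, 'z': 8, 'c': 7}

d['z'] = 3+1 = 4 → {'g': 0, 'p': 0, 'z': 4, 'c': 3}
d['p'] = 0+4 = 4 → {'g': 0, 'p': 4, 'z': 4, 'c': 3}
d['c'] = 3+4 = 7 → {'g': 0, 'p': 4, 'z': 4, 'c': 7}
d['g'] = 0+2 = 2 → {'g': 2, 'p': 4, 'z': 4, 'c': 7}
d['z'] = 8 → {'g': 2, 'p': 4, 'z': 8, 'c': 7}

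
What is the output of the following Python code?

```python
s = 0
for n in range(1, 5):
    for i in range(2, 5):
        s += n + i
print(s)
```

n=1,i=2: s = 0+3 = 3
n=1,i=3: s = 3+4 = 7
n=1,i=4: s = 7+5 = 12
n=2,i=2: s = 12+4 = 16
n=2,i=3: s = 16+5 = 21
n=2,i=4: s = 21+6 = 27
n=3,i=2: s = 27+5 = 32
n=3,i=3: s = 32+6 = 38
n=3,i=4: s = 38+7 = 45
n=4,i=2: s = 45+6 = 51
n=4,i=3: s = 51+7 = 58
n=4,i=4: s = 58+8 = 66

66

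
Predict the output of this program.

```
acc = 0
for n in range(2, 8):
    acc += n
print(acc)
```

n=2: acc = 0+2 = 2
n=3: acc = 2+3 = 5
n=4: acc = 5+4 = 9
n=5: acc = 9+5 = 14
n=6: acc = 14+6 = 20
n=7: acc = 20+7 = 27

27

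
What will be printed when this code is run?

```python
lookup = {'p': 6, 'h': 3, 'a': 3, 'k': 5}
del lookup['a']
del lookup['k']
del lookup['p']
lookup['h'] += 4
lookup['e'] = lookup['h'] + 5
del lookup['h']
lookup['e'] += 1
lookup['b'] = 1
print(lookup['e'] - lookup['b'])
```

12

del 'a' → {'p': 6, 'h': 3, 'k': 5}
del 'k' → {'p': 6, 'h': 3}
del 'p' → {'h': 3}
lookup['h'] = 3+4 = 7 → {'h': 7}
lookup['e'] = lookup['h']+5 = 12 → {'h': 7, 'e': 12}
del 'h' → {'e': 12}
lookup['e'] = 12+1 = 13 → {'e': 13}
lookup['b'] = 1 → {'e': 13, 'b': 1}
lookup['e']-lookup['b'] = 13-1 = 12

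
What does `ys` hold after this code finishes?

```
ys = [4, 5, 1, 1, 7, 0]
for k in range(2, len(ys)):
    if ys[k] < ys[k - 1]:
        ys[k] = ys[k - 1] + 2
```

k=2: 1<5, ys[2] = 5+2 = 7 → [4, 5, 7, 1, 7, 0]
k=3: 1<7, ys[3] = 7+2 = 9 → [4, 5, 7, 9, 7, 0]
k=4: 7<9, ys[4] = 9+2 = 11 → [4, 5, 7, 9, 11, 0]
k=5: 0<11, ys[5] = 11+2 = 13 → [4, 5, 7, 9, 11, 13]

[4, 5, 7, 9, 11, 13]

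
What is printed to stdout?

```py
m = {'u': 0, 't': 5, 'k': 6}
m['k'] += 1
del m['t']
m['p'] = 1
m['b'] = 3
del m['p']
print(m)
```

{'u': 0, 'k': 7, 'b': 3}

m['k'] = 6+1 = 7 → {'u': 0, 't': 5, 'k': 7}
del 't' → {'u': 0, 'k': 7}
m['p'] = 1 → {'u': 0, 'k': 7, 'p': 1}
m['b'] = 3 → {'u': 0, 'k': 7, 'p': 1, 'b': 3}
del 'p' → {'u': 0, 'k': 7, 'b': 3}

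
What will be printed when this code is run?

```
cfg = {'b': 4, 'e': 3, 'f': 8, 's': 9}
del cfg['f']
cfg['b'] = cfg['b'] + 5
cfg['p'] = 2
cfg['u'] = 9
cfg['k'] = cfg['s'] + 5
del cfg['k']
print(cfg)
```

{'b': 9, 'e': 3, 's': 9, 'p': 2, 'u': 9}

del 'f' → {'b': 4, 'e': 3, 's': 9}
cfg['b'] = cfg['b']+5 = 9 → {'b': 9, 'e': 3, 's': 9}
cfg['p'] = 2 → {'b': 9, 'e': 3, 's': 9, 'p': 2}
cfg['u'] = 9 → {'b': 9, 'e': 3, 's': 9, 'p': 2, 'u': 9}
cfg['k'] = cfg['s']+5 = 14 → {'b': 9, 'e': 3, 's': 9, 'p': 2, 'u': 9, 'k': 14}
del 'k' → {'b': 9, 'e': 3, 's': 9, 'p': 2, 'u': 9}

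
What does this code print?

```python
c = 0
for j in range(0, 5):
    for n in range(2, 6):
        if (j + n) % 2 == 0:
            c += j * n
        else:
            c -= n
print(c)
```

32

j=0,n=2: even sum, c = 0+0 = 0
j=0,n=3: odd sum, c = 0-3 = -3
j=0,n=4: even sum, c = (-3)+0 = -3
j=0,n=5: odd sum, c = (-3)-5 = -8
j=1,n=2: odd sum, c = (-8)-2 = -10
j=1,n=3: even sum, c = (-10)+3 = -7
j=1,n=4: odd sum, c = (-7)-4 = -11
j=1,n=5: even sum, c = (-11)+5 = -6
j=2,n=2: even sum, c = (-6)+4 = -2
j=2,n=3: odd sum, c = (-2)-3 = -5
j=2,n=4: even sum, c = (-5)+8 = 3
j=2,n=5: odd sum, c = 3-5 = -2
j=3,n=2: odd sum, c = (-2)-2 = -4
j=3,n=3: even sum, c = (-4)+9 = 5
j=3,n=4: odd sum, c = 5-4 = 1
j=3,n=5: even sum, c = 1+15 = 16
j=4,n=2: even sum, c = 16+8 = 24
j=4,n=3: odd sum, c = 24-3 = 21
j=4,n=4: even sum, c = 21+16 = 37
j=4,n=5: odd sum, c = 37-5 = 32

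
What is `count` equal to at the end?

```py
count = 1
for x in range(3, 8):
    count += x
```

x=3: count = 1+3 = 4
x=4: count = 4+4 = 8
x=5: count = 8+5 = 13
x=6: count = 13+6 = 19
x=7: count = 19+7 = 26

26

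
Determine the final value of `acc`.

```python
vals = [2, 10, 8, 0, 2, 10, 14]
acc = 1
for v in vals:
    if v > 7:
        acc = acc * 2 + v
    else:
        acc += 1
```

v=2: not >7, acc = 1+1 = 2
v=10: >7, acc = 2*2+10 = 14
v=8: >7, acc = 14*2+8 = 36
v=0: not >7, acc = 36+1 = 37
v=2: not >7, acc = 37+1 = 38
v=10: >7, acc = 38*2+10 = 86
v=14: >7, acc = 86*2+14 = 186

186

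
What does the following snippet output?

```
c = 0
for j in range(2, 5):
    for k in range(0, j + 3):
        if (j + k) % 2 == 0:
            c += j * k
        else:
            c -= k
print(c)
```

68

j=2,k=0: even sum, c = 0+0 = 0
j=2,k=1: odd sum, c = 0-1 = -1
j=2,k=2: even sum, c = (-1)+4 = 3
j=2,k=3: odd sum, c = 3-3 = 0
j=2,k=4: even sum, c = 0+8 = 8
j=3,k=0: odd sum, c = 8-0 = 8
j=3,k=1: even sum, c = 8+3 = 11
j=3,k=2: odd sum, c = 11-2 = 9
j=3,k=3: even sum, c = 9+9 = 18
j=3,k=4: odd sum, c = 18-4 = 14
j=3,k=5: even sum, c = 14+15 = 29
j=4,k=0: even sum, c = 29+0 = 29
j=4,k=1: odd sum, c = 29-1 = 28
j=4,k=2: even sum, c = 28+8 = 36
j=4,k=3: odd sum, c = 36-3 = 33
j=4,k=4: even sum, c = 33+16 = 49
j=4,k=5: odd sum, c = 49-5 = 44
j=4,k=6: even sum, c = 44+24 = 68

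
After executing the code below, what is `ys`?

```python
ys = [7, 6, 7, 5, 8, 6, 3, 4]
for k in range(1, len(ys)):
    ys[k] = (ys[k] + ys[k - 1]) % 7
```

[7, 6, 6, 4, 5, 4, 0, 4]

k=1: ys[1] = (6+7)%7 = 6 → [7, 6, 7, 5, 8, 6, 3, 4]
k=2: ys[2] = (7+6)%7 = 6 → [7, 6, 6, 5, 8, 6, 3, 4]
k=3: ys[3] = (5+6)%7 = 4 → [7, 6, 6, 4, 8, 6, 3, 4]
k=4: ys[4] = (8+4)%7 = 5 → [7, 6, 6, 4, 5, 6, 3, 4]
k=5: ys[5] = (6+5)%7 = 4 → [7, 6, 6, 4, 5, 4, 3, 4]
k=6: ys[6] = (3+4)%7 = 0 → [7, 6, 6, 4, 5, 4, 0, 4]
k=7: ys[7] = (4+0)%7 = 4 → [7, 6, 6, 4, 5, 4, 0, 4]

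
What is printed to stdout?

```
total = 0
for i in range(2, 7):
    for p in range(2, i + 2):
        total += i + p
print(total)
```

i=2,p=2: total = 0+4 = 4
i=2,p=3: total = 4+5 = 9
i=3,p=2: total = 9+5 = 14
i=3,p=3: total = 14+6 = 20
i=3,p=4: total = 20+7 = 27
i=4,p=2: total = 27+6 = 33
i=4,p=3: total = 33+7 = 40
i=4,p=4: total = 40+8 = 48
i=4,p=5: total = 48+9 = 57
i=5,p=2: total = 57+7 = 64
i=5,p=3: total = 64+8 = 72
i=5,p=4: total = 72+9 = 81
i=5,p=5: total = 81+10 = 91
i=5,p=6: total = 91+11 = 102
i=6,p=2: total = 102+8 = 110
i=6,p=3: total = 110+9 = 119
i=6,p=4: total = 119+10 = 129
i=6,p=5: total = 129+11 = 140
i=6,p=6: total = 140+12 = 152
i=6,p=7: total = 152+13 = 165

165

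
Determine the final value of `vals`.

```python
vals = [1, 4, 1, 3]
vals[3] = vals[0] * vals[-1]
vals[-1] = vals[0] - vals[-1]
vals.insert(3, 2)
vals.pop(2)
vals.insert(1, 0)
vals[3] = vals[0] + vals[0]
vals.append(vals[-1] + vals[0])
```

[1, 0, 4, 2, -2, -1]

vals[3] = vals[0]*vals[-1] = 1*3 = 3 → [1, 4, 1, 3]
vals[-1] = vals[0]-vals[-1] = 1-3 = -2 → [1, 4, 1, -2]
insert 2 at 3 → [1, 4, 1, 2, -2]
pop(2) removes 1 → [1, 4, 2, -2]
insert 0 at 1 → [1, 0, 4, 2, -2]
vals[3] = vals[0]+vals[0] = 1+1 = 2 → [1, 0, 4, 2, -2]
append vals[-1]+vals[0] = (-2)+1 = -1 → [1, 0, 4, 2, -2, -1]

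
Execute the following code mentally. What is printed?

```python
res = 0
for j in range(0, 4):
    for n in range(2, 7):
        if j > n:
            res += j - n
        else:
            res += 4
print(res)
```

77

j=0,n=2: not 0>2, res = 0+4 = 4
j=0,n=3: not 0>3, res = 4+4 = 8
j=0,n=4: not 0>4, res = 8+4 = 12
j=0,n=5: not 0>5, res = 12+4 = 16
j=0,n=6: not 0>6, res = 16+4 = 20
j=1,n=2: not 1>2, res = 20+4 = 24
j=1,n=3: not 1>3, res = 24+4 = 28
j=1,n=4: not 1>4, res = 28+4 = 32
j=1,n=5: not 1>5, res = 32+4 = 36
j=1,n=6: not 1>6, res = 36+4 = 40
j=2,n=2: not 2>2, res = 40+4 = 44
j=2,n=3: not 2>3, res = 44+4 = 48
j=2,n=4: not 2>4, res = 48+4 = 52
j=2,n=5: not 2>5, res = 52+4 = 56
j=2,n=6: not 2>6, res = 56+4 = 60
j=3,n=2: 3>2, res = 60+1 = 61
j=3,n=3: not 3>3, res = 61+4 = 65
j=3,n=4: not 3>4, res = 65+4 = 69
j=3,n=5: not 3>5, res = 69+4 = 73
j=3,n=6: not 3>6, res = 73+4 = 77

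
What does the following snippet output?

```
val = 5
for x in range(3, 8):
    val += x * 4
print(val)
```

x=3: val = 5+3*4 = 17
x=4: val = 17+4*4 = 33
x=5: val = 33+5*4 = 53
x=6: val = 53+6*4 = 77
x=7: val = 77+7*4 = 105

105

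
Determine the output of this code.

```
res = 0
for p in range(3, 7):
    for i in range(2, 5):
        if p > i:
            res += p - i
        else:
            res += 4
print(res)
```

31

p=3,i=2: 3>2, res = 0+1 = 1
p=3,i=3: not 3>3, res = 1+4 = 5
p=3,i=4: not 3>4, res = 5+4 = 9
p=4,i=2: 4>2, res = 9+2 = 11
p=4,i=3: 4>3, res = 11+1 = 12
p=4,i=4: not 4>4, res = 12+4 = 16
p=5,i=2: 5>2, res = 16+3 = 19
p=5,i=3: 5>3, res = 19+2 = 21
p=5,i=4: 5>4, res = 21+1 = 22
p=6,i=2: 6>2, res = 22+4 = 26
p=6,i=3: 6>3, res = 26+3 = 29
p=6,i=4: 6>4, res = 29+2 = 31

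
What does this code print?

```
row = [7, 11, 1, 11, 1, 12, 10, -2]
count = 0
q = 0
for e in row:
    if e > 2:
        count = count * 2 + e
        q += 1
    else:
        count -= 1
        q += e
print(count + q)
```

270

e=7: >2, count = 0*2+7 = 7; q=1
e=11: >2, count = 7*2+11 = 25; q=2
e=1: not >2, count = 25-1 = 24; q=3
e=11: >2, count = 24*2+11 = 59; q=4
e=1: not >2, count = 59-1 = 58; q=5
e=12: >2, count = 58*2+12 = 128; q=6
e=10: >2, count = 128*2+10 = 266; q=7
e=-2: not >2, count = 266-1 = 265; q=5
count+q = 265+5 = 270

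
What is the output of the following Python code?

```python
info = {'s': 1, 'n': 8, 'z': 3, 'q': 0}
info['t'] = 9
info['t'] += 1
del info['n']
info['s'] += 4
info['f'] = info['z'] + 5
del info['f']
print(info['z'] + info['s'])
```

info['t'] = 9 → {'s': 1, 'n': 8, 'z': 3, 'q': 0, 't': 9}
info['t'] = 9+1 = 10 → {'s': 1, 'n': 8, 'z': 3, 'q': 0, 't': 10}
del 'n' → {'s': 1, 'z': 3, 'q': 0, 't': 10}
info['s'] = 1+4 = 5 → {'s': 5, 'z': 3, 'q': 0, 't': 10}
info['f'] = info['z']+5 = 8 → {'s': 5, 'z': 3, 'q': 0, 't': 10, 'f': 8}
del 'f' → {'s': 5, 'z': 3, 'q': 0, 't': 10}
info['z']+info['s'] = 3+5 = 8

8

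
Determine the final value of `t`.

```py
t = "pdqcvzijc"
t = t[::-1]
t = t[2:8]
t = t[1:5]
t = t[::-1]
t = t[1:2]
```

'c'

reverse → 'cjizvcqdp'
slice [2:8] → 'izvcqd'
slice [1:5] → 'zvcq'
reverse → 'qcvz'
slice [1:2] → 'c'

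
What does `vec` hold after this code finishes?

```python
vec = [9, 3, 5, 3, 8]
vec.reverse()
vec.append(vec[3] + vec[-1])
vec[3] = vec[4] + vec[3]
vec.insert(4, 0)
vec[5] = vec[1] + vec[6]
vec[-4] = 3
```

[8, 3, 5, 3, 0, 15, 12]

reverse → [8, 3, 5, 3, 9]
append vec[3]+vec[-1] = 3+9 = 12 → [8, 3, 5, 3, 9, 12]
vec[3] = vec[4]+vec[3] = 9+3 = 12 → [8, 3, 5, 12, 9, 12]
insert 0 at 4 → [8, 3, 5, 12, 0, 9, 12]
vec[5] = vec[1]+vec[6] = 3+12 = 15 → [8, 3, 5, 12, 0, 15, 12]
vec[-4] = 3 → [8, 3, 5, 3, 0, 15, 12]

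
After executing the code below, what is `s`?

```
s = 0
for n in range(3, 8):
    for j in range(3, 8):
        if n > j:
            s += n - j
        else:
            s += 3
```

n=3,j=3: not 3>3, s = 0+3 = 3
n=3,j=4: not 3>4, s = 3+3 = 6
n=3,j=5: not 3>5, s = 6+3 = 9
n=3,j=6: not 3>6, s = 9+3 = 12
n=3,j=7: not 3>7, s = 12+3 = 15
n=4,j=3: 4>3, s = 15+1 = 16
n=4,j=4: not 4>4, s = 16+3 = 19
n=4,j=5: not 4>5, s = 19+3 = 22
n=4,j=6: not 4>6, s = 22+3 = 25
n=4,j=7: not 4>7, s = 25+3 = 28
n=5,j=3: 5>3, s = 28+2 = 30
n=5,j=4: 5>4, s = 30+1 = 31
n=5,j=5: not 5>5, s = 31+3 = 34
n=5,j=6: not 5>6, s = 34+3 = 37
n=5,j=7: not 5>7, s = 37+3 = 40
n=6,j=3: 6>3, s = 40+3 = 43
n=6,j=4: 6>4, s = 43+2 = 45
n=6,j=5: 6>5, s = 45+1 = 46
n=6,j=6: not 6>6, s = 46+3 = 49
n=6,j=7: not 6>7, s = 49+3 = 52
n=7,j=3: 7>3, s = 52+4 = 56
n=7,j=4: 7>4, s = 56+3 = 59
n=7,j=5: 7>5, s = 59+2 = 61
n=7,j=6: 7>6, s = 61+1 = 62
n=7,j=7: not 7>7, s = 62+3 = 65

65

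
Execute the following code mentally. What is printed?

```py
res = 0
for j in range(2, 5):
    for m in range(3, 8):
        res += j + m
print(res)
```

j=2,m=3: res = 0+5 = 5
j=2,m=4: res = 5+6 = 11
j=2,m=5: res = 11+7 = 18
j=2,m=6: res = 18+8 = 26
j=2,m=7: res = 26+9 = 35
j=3,m=3: res = 35+6 = 41
j=3,m=4: res = 41+7 = 48
j=3,m=5: res = 48+8 = 56
j=3,m=6: res = 56+9 = 65
j=3,m=7: res = 65+10 = 75
j=4,m=3: res = 75+7 = 82
j=4,m=4: res = 82+8 = 90
j=4,m=5: res = 90+9 = 99
j=4,m=6: res = 99+10 = 109
j=4,m=7: res = 109+11 = 120

120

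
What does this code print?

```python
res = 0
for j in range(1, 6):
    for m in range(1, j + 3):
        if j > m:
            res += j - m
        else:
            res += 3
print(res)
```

65

j=1,m=1: not 1>1, res = 0+3 = 3
j=1,m=2: not 1>2, res = 3+3 = 6
j=1,m=3: not 1>3, res = 6+3 = 9
j=2,m=1: 2>1, res = 9+1 = 10
j=2,m=2: not 2>2, res = 10+3 = 13
j=2,m=3: not 2>3, res = 13+3 = 16
j=2,m=4: not 2>4, res = 16+3 = 19
j=3,m=1: 3>1, res = 19+2 = 21
j=3,m=2: 3>2, res = 21+1 = 22
j=3,m=3: not 3>3, res = 22+3 = 25
j=3,m=4: not 3>4, res = 25+3 = 28
j=3,m=5: not 3>5, res = 28+3 = 31
j=4,m=1: 4>1, res = 31+3 = 34
j=4,m=2: 4>2, res = 34+2 = 36
j=4,m=3: 4>3, res = 36+1 = 37
j=4,m=4: not 4>4, res = 37+3 = 40
j=4,m=5: not 4>5, res = 40+3 = 43
j=4,m=6: not 4>6, res = 43+3 = 46
j=5,m=1: 5>1, res = 46+4 = 50
j=5,m=2: 5>2, res = 50+3 = 53
j=5,m=3: 5>3, res = 53+2 = 55
j=5,m=4: 5>4, res = 55+1 = 56
j=5,m=5: not 5>5, res = 56+3 = 59
j=5,m=6: not 5>6, res = 59+3 = 62
j=5,m=7: not 5>7, res = 62+3 = 65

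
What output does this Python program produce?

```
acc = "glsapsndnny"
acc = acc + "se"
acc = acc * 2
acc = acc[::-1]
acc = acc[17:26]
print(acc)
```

+ 'se' → 'glsapsndnnyse'
repeat ×2 → 'glsapsndnnyseglsapsndnnyse'
reverse → 'esynndnspaslgesynndnspaslg'
slice [17:26] → 'ndnspaslg'

ndnspaslg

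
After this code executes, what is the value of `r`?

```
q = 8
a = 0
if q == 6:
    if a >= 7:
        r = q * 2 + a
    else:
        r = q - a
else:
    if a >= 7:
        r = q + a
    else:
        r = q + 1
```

9

q=8, a=0
q == 6 is False; a >= 7 is False
→ r = q + 1 = 9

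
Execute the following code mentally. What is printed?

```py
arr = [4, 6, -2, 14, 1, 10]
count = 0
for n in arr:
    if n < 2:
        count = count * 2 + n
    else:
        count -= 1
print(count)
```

-14

n=4: not <2, count = 0-1 = -1
n=6: not <2, count = (-1)-1 = -2
n=-2: <2, count = (-2)*2+(-2) = -6
n=14: not <2, count = (-6)-1 = -7
n=1: <2, count = (-7)*2+1 = -13
n=10: not <2, count = (-13)-1 = -14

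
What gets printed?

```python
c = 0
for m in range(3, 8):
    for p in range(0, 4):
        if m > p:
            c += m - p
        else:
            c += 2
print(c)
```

m=3,p=0: 3>0, c = 0+3 = 3
m=3,p=1: 3>1, c = 3+2 = 5
m=3,p=2: 3>2, c = 5+1 = 6
m=3,p=3: not 3>3, c = 6+2 = 8
m=4,p=0: 4>0, c = 8+4 = 12
m=4,p=1: 4>1, c = 12+3 = 15
m=4,p=2: 4>2, c = 15+2 = 17
m=4,p=3: 4>3, c = 17+1 = 18
m=5,p=0: 5>0, c = 18+5 = 23
m=5,p=1: 5>1, c = 23+4 = 27
m=5,p=2: 5>2, c = 27+3 = 30
m=5,p=3: 5>3, c = 30+2 = 32
m=6,p=0: 6>0, c = 32+6 = 38
m=6,p=1: 6>1, c = 38+5 = 43
m=6,p=2: 6>2, c = 43+4 = 47
m=6,p=3: 6>3, c = 47+3 = 50
m=7,p=0: 7>0, c = 50+7 = 57
m=7,p=1: 7>1, c = 57+6 = 63
m=7,p=2: 7>2, c = 63+5 = 68
m=7,p=3: 7>3, c = 68+4 = 72

72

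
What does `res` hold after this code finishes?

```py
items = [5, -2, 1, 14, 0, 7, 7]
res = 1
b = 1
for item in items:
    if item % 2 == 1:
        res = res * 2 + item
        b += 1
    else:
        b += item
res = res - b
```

64

item=5: odd, res = 1*2+5 = 7; b=2
item=-2: not odd; b=0
item=1: odd, res = 7*2+1 = 15; b=1
item=14: not odd; b=15
item=0: not odd; b=15
item=7: odd, res = 15*2+7 = 37; b=16
item=7: odd, res = 37*2+7 = 81; b=17
res-b = 81-17 = 64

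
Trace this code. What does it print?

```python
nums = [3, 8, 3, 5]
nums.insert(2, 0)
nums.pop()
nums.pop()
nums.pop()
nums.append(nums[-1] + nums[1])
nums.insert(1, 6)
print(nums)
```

[3, 6, 8, 16]

insert 0 at 2 → [3, 8, 0, 3, 5]
pop() removes 5 → [3, 8, 0, 3]
pop() removes 3 → [3, 8, 0]
pop() removes 0 → [3, 8]
append nums[-1]+nums[1] = 8+8 = 16 → [3, 8, 16]
insert 6 at 1 → [3, 6, 8, 16]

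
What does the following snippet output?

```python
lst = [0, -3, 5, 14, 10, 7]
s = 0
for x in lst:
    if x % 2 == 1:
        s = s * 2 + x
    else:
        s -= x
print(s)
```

x=0: not odd, s = 0-0 = 0
x=-3: odd, s = 0*2+(-3) = -3
x=5: odd, s = (-3)*2+5 = -1
x=14: not odd, s = (-1)-14 = -15
x=10: not odd, s = (-15)-10 = -25
x=7: odd, s = (-25)*2+7 = -43

-43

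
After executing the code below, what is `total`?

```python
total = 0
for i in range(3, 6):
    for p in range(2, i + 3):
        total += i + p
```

i=3,p=2: total = 0+5 = 5
i=3,p=3: total = 5+6 = 11
i=3,p=4: total = 11+7 = 18
i=3,p=5: total = 18+8 = 26
i=4,p=2: total = 26+6 = 32
i=4,p=3: total = 32+7 = 39
i=4,p=4: total = 39+8 = 47
i=4,p=5: total = 47+9 = 56
i=4,p=6: total = 56+10 = 66
i=5,p=2: total = 66+7 = 73
i=5,p=3: total = 73+8 = 81
i=5,p=4: total = 81+9 = 90
i=5,p=5: total = 90+10 = 100
i=5,p=6: total = 100+11 = 111
i=5,p=7: total = 111+12 = 123

123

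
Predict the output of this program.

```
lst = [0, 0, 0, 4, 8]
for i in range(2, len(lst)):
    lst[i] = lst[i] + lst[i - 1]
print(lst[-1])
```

12

i=2: lst[2] = 0+0 = 0 → [0, 0, 0, 4, 8]
i=3: lst[3] = 4+0 = 4 → [0, 0, 0, 4, 8]
i=4: lst[4] = 8+4 = 12 → [0, 0, 0, 4, 12]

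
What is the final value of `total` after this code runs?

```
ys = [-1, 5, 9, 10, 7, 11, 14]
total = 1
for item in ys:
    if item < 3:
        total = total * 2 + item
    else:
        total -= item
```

-55

item=-1: <3, total = 1*2+(-1) = 1
item=5: not <3, total = 1-5 = -4
item=9: not <3, total = (-4)-9 = -13
item=10: not <3, total = (-13)-10 = -23
item=7: not <3, total = (-23)-7 = -30
item=11: not <3, total = (-30)-11 = -41
item=14: not <3, total = (-41)-14 = -55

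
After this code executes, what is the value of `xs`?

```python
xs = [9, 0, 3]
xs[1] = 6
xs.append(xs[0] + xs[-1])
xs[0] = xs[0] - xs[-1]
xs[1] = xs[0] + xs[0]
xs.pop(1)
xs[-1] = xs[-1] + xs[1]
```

xs[1] = 6 → [9, 6, 3]
append xs[0]+xs[-1] = 9+3 = 12 → [9, 6, 3, 12]
xs[0] = xs[0]-xs[-1] = 9-12 = -3 → [-3, 6, 3, 12]
xs[1] = xs[0]+xs[0] = (-3)+(-3) = -6 → [-3, -6, 3, 12]
pop(1) removes -6 → [-3, 3, 12]
xs[-1] = xs[-1]+xs[1] = 12+3 = 15 → [-3, 3, 15]

[-3, 3, 15]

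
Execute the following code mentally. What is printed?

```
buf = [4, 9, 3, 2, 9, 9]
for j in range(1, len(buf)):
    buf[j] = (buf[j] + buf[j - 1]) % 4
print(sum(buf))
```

j=1: buf[1] = (9+4)%4 = 1 → [4, 1, 3, 2, 9, 9]
j=2: buf[2] = (3+1)%4 = 0 → [4, 1, 0, 2, 9, 9]
j=3: buf[3] = (2+0)%4 = 2 → [4, 1, 0, 2, 9, 9]
j=4: buf[4] = (9+2)%4 = 3 → [4, 1, 0, 2, 3, 9]
j=5: buf[5] = (9+3)%4 = 0 → [4, 1, 0, 2, 3, 0]
sum = 10

10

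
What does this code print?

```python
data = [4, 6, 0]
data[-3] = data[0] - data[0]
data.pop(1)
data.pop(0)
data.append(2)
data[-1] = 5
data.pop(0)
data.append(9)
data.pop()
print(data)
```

[5]

data[-3] = data[0]-data[0] = 4-4 = 0 → [0, 6, 0]
pop(1) removes 6 → [0, 0]
pop(0) removes 0 → [0]
append 2 → [0, 2]
data[-1] = 5 → [0, 5]
pop(0) removes 0 → [5]
append 9 → [5, 9]
pop() removes 9 → [5]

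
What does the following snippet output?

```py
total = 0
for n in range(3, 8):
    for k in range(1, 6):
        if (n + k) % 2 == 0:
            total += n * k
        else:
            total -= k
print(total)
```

159

n=3,k=1: even sum, total = 0+3 = 3
n=3,k=2: odd sum, total = 3-2 = 1
n=3,k=3: even sum, total = 1+9 = 10
n=3,k=4: odd sum, total = 10-4 = 6
n=3,k=5: even sum, total = 6+15 = 21
n=4,k=1: odd sum, total = 21-1 = 20
n=4,k=2: even sum, total = 20+8 = 28
n=4,k=3: odd sum, total = 28-3 = 25
n=4,k=4: even sum, total = 25+16 = 41
n=4,k=5: odd sum, total = 41-5 = 36
n=5,k=1: even sum, total = 36+5 = 41
n=5,k=2: odd sum, total = 41-2 = 39
n=5,k=3: even sum, total = 39+15 = 54
n=5,k=4: odd sum, total = 54-4 = 50
n=5,k=5: even sum, total = 50+25 = 75
n=6,k=1: odd sum, total = 75-1 = 74
n=6,k=2: even sum, total = 74+12 = 86
n=6,k=3: odd sum, total = 86-3 = 83
n=6,k=4: even sum, total = 83+24 = 107
n=6,k=5: odd sum, total = 107-5 = 102
n=7,k=1: even sum, total = 102+7 = 109
n=7,k=2: odd sum, total = 109-2 = 107
n=7,k=3: even sum, total = 107+21 = 128
n=7,k=4: odd sum, total = 128-4 = 124
n=7,k=5: even sum, total = 124+35 = 159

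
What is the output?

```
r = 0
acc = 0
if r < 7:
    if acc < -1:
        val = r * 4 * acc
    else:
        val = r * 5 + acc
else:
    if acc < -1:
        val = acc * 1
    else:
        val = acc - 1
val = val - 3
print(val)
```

-3

r=0, acc=0
r < 7 is True; acc < -1 is False
→ val = r * 5 + acc = 0
val = 0-3 = -3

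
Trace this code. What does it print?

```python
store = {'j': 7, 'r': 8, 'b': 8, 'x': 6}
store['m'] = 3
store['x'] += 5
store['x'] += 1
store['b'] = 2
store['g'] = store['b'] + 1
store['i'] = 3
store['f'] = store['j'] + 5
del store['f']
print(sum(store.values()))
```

store['m'] = 3 → {'j': 7, 'r': 8, 'b': 8, 'x': 6, 'm': 3}
store['x'] = 6+5 = 11 → {'j': 7, 'r': 8, 'b': 8, 'x': 11, 'm': 3}
store['x'] = 11+1 = 12 → {'j': 7, 'r': 8, 'b': 8, 'x': 12, 'm': 3}
store['b'] = 2 → {'j': 7, 'r': 8, 'b': 2, 'x': 12, 'm': 3}
store['g'] = store['b']+1 = 3 → {'j': 7, 'r': 8, 'b': 2, 'x': 12, 'm': 3, 'g': 3}
store['i'] = 3 → {'j': 7, 'r': 8, 'b': 2, 'x': 12, 'm': 3, 'g': 3, 'i': 3}
store['f'] = store['j']+5 = 12 → {'j': 7, 'r': 8, 'b': 2, 'x': 12, 'm': 3, 'g': 3, 'i': 3, 'f': 12}
del 'f' → {'j': 7, 'r': 8, 'b': 2, 'x': 12, 'm': 3, 'g': 3, 'i': 3}
sum of values = 38

38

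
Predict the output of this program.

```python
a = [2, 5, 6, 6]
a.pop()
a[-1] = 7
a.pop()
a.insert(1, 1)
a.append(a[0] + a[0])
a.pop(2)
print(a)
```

pop() removes 6 → [2, 5, 6]
a[-1] = 7 → [2, 5, 7]
pop() removes 7 → [2, 5]
insert 1 at 1 → [2, 1, 5]
append a[0]+a[0] = 2+2 = 4 → [2, 1, 5, 4]
pop(2) removes 5 → [2, 1, 4]

[2, 1, 4]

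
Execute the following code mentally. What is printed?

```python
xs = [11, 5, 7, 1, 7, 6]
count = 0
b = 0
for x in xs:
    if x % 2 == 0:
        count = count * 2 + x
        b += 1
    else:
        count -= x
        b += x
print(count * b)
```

x=11: not even, count = 0-11 = -11; b=11
x=5: not even, count = (-11)-5 = -16; b=16
x=7: not even, count = (-16)-7 = -23; b=23
x=1: not even, count = (-23)-1 = -24; b=24
x=7: not even, count = (-24)-7 = -31; b=31
x=6: even, count = (-31)*2+6 = -56; b=32
count*b = (-56)*32 = -1792

-1792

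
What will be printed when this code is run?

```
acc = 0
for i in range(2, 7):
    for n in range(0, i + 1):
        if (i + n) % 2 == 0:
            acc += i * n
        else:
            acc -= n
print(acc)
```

i=2,n=0: even sum, acc = 0+0 = 0
i=2,n=1: odd sum, acc = 0-1 = -1
i=2,n=2: even sum, acc = (-1)+4 = 3
i=3,n=0: odd sum, acc = 3-0 = 3
i=3,n=1: even sum, acc = 3+3 = 6
i=3,n=2: odd sum, acc = 6-2 = 4
i=3,n=3: even sum, acc = 4+9 = 13
i=4,n=0: even sum, acc = 13+0 = 13
i=4,n=1: odd sum, acc = 13-1 = 12
i=4,n=2: even sum, acc = 12+8 = 20
i=4,n=3: odd sum, acc = 20-3 = 17
i=4,n=4: even sum, acc = 17+16 = 33
i=5,n=0: odd sum, acc = 33-0 = 33
i=5,n=1: even sum, acc = 33+5 = 38
i=5,n=2: odd sum, acc = 38-2 = 36
i=5,n=3: even sum, acc = 36+15 = 51
i=5,n=4: odd sum, acc = 51-4 = 47
i=5,n=5: even sum, acc = 47+25 = 72
i=6,n=0: even sum, acc = 72+0 = 72
i=6,n=1: odd sum, acc = 72-1 = 71
i=6,n=2: even sum, acc = 71+12 = 83
i=6,n=3: odd sum, acc = 83-3 = 80
i=6,n=4: even sum, acc = 80+24 = 104
i=6,n=5: odd sum, acc = 104-5 = 99
i=6,n=6: even sum, acc = 99+36 = 135

135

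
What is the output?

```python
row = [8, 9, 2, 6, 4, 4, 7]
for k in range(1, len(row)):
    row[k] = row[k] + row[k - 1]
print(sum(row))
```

171

k=1: row[1] = 9+8 = 17 → [8, 17, 2, 6, 4, 4, 7]
k=2: row[2] = 2+17 = 19 → [8, 17, 19, 6, 4, 4, 7]
k=3: row[3] = 6+19 = 25 → [8, 17, 19, 25, 4, 4, 7]
k=4: row[4] = 4+25 = 29 → [8, 17, 19, 25, 29, 4, 7]
k=5: row[5] = 4+29 = 33 → [8, 17, 19, 25, 29, 33, 7]
k=6: row[6] = 7+33 = 40 → [8, 17, 19, 25, 29, 33, 40]
sum = 171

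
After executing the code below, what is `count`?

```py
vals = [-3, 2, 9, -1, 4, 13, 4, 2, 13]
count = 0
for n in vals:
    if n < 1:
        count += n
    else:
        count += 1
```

3

n=-3: <1, count = 0+(-3) = -3
n=2: not <1, count = (-3)+1 = -2
n=9: not <1, count = (-2)+1 = -1
n=-1: <1, count = (-1)+(-1) = -2
n=4: not <1, count = (-2)+1 = -1
n=13: not <1, count = (-1)+1 = 0
n=4: not <1, count = 0+1 = 1
n=2: not <1, count = 1+1 = 2
n=13: not <1, count = 2+1 = 3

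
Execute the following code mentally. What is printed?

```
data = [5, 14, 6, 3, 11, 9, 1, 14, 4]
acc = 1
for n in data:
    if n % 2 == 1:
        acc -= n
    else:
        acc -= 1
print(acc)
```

-32

n=5: odd, acc = 1-5 = -4
n=14: not odd, acc = (-4)-1 = -5
n=6: not odd, acc = (-5)-1 = -6
n=3: odd, acc = (-6)-3 = -9
n=11: odd, acc = (-9)-11 = -20
n=9: odd, acc = (-20)-9 = -29
n=1: odd, acc = (-29)-1 = -30
n=14: not odd, acc = (-30)-1 = -31
n=4: not odd, acc = (-31)-1 = -32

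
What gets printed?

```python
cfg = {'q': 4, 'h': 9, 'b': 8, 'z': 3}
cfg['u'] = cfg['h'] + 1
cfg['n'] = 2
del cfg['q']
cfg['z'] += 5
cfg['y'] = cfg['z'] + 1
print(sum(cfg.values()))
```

46

cfg['u'] = cfg['h']+1 = 10 → {'q': 4, 'h': 9, 'b': 8, 'z': 3, 'u': 10}
cfg['n'] = 2 → {'q': 4, 'h': 9, 'b': 8, 'z': 3, 'u': 10, 'n': 2}
del 'q' → {'h': 9, 'b': 8, 'z': 3, 'u': 10, 'n': 2}
cfg['z'] = 3+5 = 8 → {'h': 9, 'b': 8, 'z': 8, 'u': 10, 'n': 2}
cfg['y'] = cfg['z']+1 = 9 → {'h': 9, 'b': 8, 'z': 8, 'u': 10, 'n': 2, 'y': 9}
sum of values = 46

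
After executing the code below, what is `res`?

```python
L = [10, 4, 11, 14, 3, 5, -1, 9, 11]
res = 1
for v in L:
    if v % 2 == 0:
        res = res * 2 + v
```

70

v=10: even, res = 1*2+10 = 12
v=4: even, res = 12*2+4 = 28
v=11: not even
v=14: even, res = 28*2+14 = 70
v=3: not even
v=5: not even
v=-1: not even
v=9: not even
v=11: not even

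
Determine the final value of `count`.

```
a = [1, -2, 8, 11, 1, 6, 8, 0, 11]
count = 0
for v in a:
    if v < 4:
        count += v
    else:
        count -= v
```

-44

v=1: <4, count = 0+1 = 1
v=-2: <4, count = 1+(-2) = -1
v=8: not <4, count = (-1)-8 = -9
v=11: not <4, count = (-9)-11 = -20
v=1: <4, count = (-20)+1 = -19
v=6: not <4, count = (-19)-6 = -25
v=8: not <4, count = (-25)-8 = -33
v=0: <4, count = (-33)+0 = -33
v=11: not <4, count = (-33)-11 = -44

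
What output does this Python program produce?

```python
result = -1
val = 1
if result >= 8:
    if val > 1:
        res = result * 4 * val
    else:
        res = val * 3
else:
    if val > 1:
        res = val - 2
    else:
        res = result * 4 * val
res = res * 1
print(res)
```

result=-1, val=1
result >= 8 is False; val > 1 is False
→ res = result * 4 * val = -4
res = (-4)*1 = -4

-4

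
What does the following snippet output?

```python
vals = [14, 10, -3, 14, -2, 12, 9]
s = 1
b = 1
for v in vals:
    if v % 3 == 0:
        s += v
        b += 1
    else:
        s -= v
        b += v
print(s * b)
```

v=14: not %3==0, s = 1-14 = -13; b=15
v=10: not %3==0, s = (-13)-10 = -23; b=25
v=-3: %3==0, s = (-23)+(-3) = -26; b=26
v=14: not %3==0, s = (-26)-14 = -40; b=40
v=-2: not %3==0, s = (-40)-(-2) = -38; b=38
v=12: %3==0, s = (-38)+12 = -26; b=39
v=9: %3==0, s = (-26)+9 = -17; b=40
s*b = (-17)*40 = -680

-680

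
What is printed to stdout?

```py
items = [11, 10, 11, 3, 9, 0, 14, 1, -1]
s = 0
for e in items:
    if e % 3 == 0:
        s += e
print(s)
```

e=11: not %3==0
e=10: not %3==0
e=11: not %3==0
e=3: %3==0, s = 0+3 = 3
e=9: %3==0, s = 3+9 = 12
e=0: %3==0, s = 12+0 = 12
e=14: not %3==0
e=1: not %3==0
e=-1: not %3==0

12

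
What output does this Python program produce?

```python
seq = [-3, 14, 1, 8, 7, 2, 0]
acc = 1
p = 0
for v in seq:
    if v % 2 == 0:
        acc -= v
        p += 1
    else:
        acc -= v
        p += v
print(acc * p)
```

v=-3: not even, acc = 1-(-3) = 4; p=-3
v=14: even, acc = 4-14 = -10; p=-2
v=1: not even, acc = (-10)-1 = -11; p=-1
v=8: even, acc = (-11)-8 = -19; p=0
v=7: not even, acc = (-19)-7 = -26; p=7
v=2: even, acc = (-26)-2 = -28; p=8
v=0: even, acc = (-28)-0 = -28; p=9
acc*p = (-28)*9 = -252

-252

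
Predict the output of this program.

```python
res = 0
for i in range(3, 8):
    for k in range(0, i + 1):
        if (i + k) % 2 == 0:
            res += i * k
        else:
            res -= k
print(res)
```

i=3,k=0: odd sum, res = 0-0 = 0
i=3,k=1: even sum, res = 0+3 = 3
i=3,k=2: odd sum, res = 3-2 = 1
i=3,k=3: even sum, res = 1+9 = 10
i=4,k=0: even sum, res = 10+0 = 10
i=4,k=1: odd sum, res = 10-1 = 9
i=4,k=2: even sum, res = 9+8 = 17
i=4,k=3: odd sum, res = 17-3 = 14
i=4,k=4: even sum, res = 14+16 = 30
i=5,k=0: odd sum, res = 30-0 = 30
i=5,k=1: even sum, res = 30+5 = 35
i=5,k=2: odd sum, res = 35-2 = 33
i=5,k=3: even sum, res = 33+15 = 48
i=5,k=4: odd sum, res = 48-4 = 44
i=5,k=5: even sum, res = 44+25 = 69
i=6,k=0: even sum, res = 69+0 = 69
i=6,k=1: odd sum, res = 69-1 = 68
i=6,k=2: even sum, res = 68+12 = 80
i=6,k=3: odd sum, res = 80-3 = 77
i=6,k=4: even sum, res = 77+24 = 101
i=6,k=5: odd sum, res = 101-5 = 96
i=6,k=6: even sum, res = 96+36 = 132
i=7,k=0: odd sum, res = 132-0 = 132
i=7,k=1: even sum, res = 132+7 = 139
i=7,k=2: odd sum, res = 139-2 = 137
i=7,k=3: even sum, res = 137+21 = 158
i=7,k=4: odd sum, res = 158-4 = 154
i=7,k=5: even sum, res = 154+35 = 189
i=7,k=6: odd sum, res = 189-6 = 183
i=7,k=7: even sum, res = 183+49 = 232

232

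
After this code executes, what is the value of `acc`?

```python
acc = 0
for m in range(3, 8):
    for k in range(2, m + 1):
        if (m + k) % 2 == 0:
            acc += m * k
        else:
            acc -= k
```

219

m=3,k=2: odd sum, acc = 0-2 = -2
m=3,k=3: even sum, acc = (-2)+9 = 7
m=4,k=2: even sum, acc = 7+8 = 15
m=4,k=3: odd sum, acc = 15-3 = 12
m=4,k=4: even sum, acc = 12+16 = 28
m=5,k=2: odd sum, acc = 28-2 = 26
m=5,k=3: even sum, acc = 26+15 = 41
m=5,k=4: odd sum, acc = 41-4 = 37
m=5,k=5: even sum, acc = 37+25 = 62
m=6,k=2: even sum, acc = 62+12 = 74
m=6,k=3: odd sum, acc = 74-3 = 71
m=6,k=4: even sum, acc = 71+24 = 95
m=6,k=5: odd sum, acc = 95-5 = 90
m=6,k=6: even sum, acc = 90+36 = 126
m=7,k=2: odd sum, acc = 126-2 = 124
m=7,k=3: even sum, acc = 124+21 = 145
m=7,k=4: odd sum, acc = 145-4 = 141
m=7,k=5: even sum, acc = 141+35 = 176
m=7,k=6: odd sum, acc = 176-6 = 170
m=7,k=7: even sum, acc = 170+49 = 219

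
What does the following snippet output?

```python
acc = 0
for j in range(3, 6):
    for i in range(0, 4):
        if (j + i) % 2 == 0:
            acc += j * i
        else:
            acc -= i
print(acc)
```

32

j=3,i=0: odd sum, acc = 0-0 = 0
j=3,i=1: even sum, acc = 0+3 = 3
j=3,i=2: odd sum, acc = 3-2 = 1
j=3,i=3: even sum, acc = 1+9 = 10
j=4,i=0: even sum, acc = 10+0 = 10
j=4,i=1: odd sum, acc = 10-1 = 9
j=4,i=2: even sum, acc = 9+8 = 17
j=4,i=3: odd sum, acc = 17-3 = 14
j=5,i=0: odd sum, acc = 14-0 = 14
j=5,i=1: even sum, acc = 14+5 = 19
j=5,i=2: odd sum, acc = 19-2 = 17
j=5,i=3: even sum, acc = 17+15 = 32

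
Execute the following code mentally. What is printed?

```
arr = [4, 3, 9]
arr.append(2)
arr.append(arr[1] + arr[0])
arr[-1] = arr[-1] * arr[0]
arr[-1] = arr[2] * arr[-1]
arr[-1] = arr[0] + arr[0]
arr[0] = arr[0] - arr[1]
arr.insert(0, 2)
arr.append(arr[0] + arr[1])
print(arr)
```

[2, 1, 3, 9, 2, 8, 3]

append 2 → [4, 3, 9, 2]
append arr[1]+arr[0] = 3+4 = 7 → [4, 3, 9, 2, 7]
arr[-1] = arr[-1]*arr[0] = 7*4 = 28 → [4, 3, 9, 2, 28]
arr[-1] = arr[2]*arr[-1] = 9*28 = 252 → [4, 3, 9, 2, 252]
arr[-1] = arr[0]+arr[0] = 4+4 = 8 → [4, 3, 9, 2, 8]
arr[0] = arr[0]-arr[1] = 4-3 = 1 → [1, 3, 9, 2, 8]
insert 2 at 0 → [2, 1, 3, 9, 2, 8]
append arr[0]+arr[1] = 2+1 = 3 → [2, 1, 3, 9, 2, 8, 3]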